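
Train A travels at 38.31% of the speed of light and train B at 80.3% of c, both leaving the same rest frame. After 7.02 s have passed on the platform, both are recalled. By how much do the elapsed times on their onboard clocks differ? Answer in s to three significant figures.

A: β = 0.3831; γ = 1/√(1 − 0.3831²) = 1/√0.8532 = 1.083; τ_A = 7.02/1.083 = 6.484 s.
B: β = 0.803; γ = 1/√(1 − 0.803²) = 1/√0.3552 = 1.678; τ_B = 7.02/1.678 = 4.184 s.

|τ_A − τ_B| = 2.30 s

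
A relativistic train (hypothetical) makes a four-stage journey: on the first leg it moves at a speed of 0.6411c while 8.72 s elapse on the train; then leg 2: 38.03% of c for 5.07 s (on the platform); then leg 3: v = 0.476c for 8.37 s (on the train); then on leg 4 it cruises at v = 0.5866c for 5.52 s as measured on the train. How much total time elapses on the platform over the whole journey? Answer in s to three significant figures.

Leg 1: γ = 1/√(1 − 0.6411²) = 1/√0.5890 = 1.303; Δt_1 = 1.303 × 8.72 = 11.36 s.
Leg 2: 5.07 s is already measured on the platform.
Leg 3: γ = 1/√(1 − 0.476²) = 1/√0.7734 = 1.137; Δt_3 = 1.137 × 8.37 = 9.517 s.
Leg 4: γ = 1/√(1 − 0.5866²) = 1/√0.6559 = 1.235; Δt_4 = 1.235 × 5.52 = 6.816 s.
Total: 11.36 + 5.070 + 9.517 + 6.816 s.

Δt = 32.8 s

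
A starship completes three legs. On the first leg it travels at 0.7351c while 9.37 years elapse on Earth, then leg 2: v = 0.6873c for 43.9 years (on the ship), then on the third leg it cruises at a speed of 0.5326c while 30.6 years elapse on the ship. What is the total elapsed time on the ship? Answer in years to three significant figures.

τ = 80.9 years

Leg 1: γ = 1/√(1 − 0.7351²) = 1/√0.4596 = 1.475; τ_1 = 9.37/1.475 = 6.352 years.
Leg 2: 43.9 years is already measured on the ship.
Leg 3: 30.6 years is already measured on the ship.
Total: 6.352 + 43.90 + 30.60 years.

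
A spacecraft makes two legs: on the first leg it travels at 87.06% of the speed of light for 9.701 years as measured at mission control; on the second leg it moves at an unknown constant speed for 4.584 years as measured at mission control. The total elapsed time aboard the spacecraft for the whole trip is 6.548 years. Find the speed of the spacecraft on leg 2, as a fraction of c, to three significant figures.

β = 0.922

Leg 1: β = 0.8706; γ = 1/√(1 − 0.8706²) = 1/√0.2421 = 2.033; τ_1 = 9.701/2.033 = 4.773 years.
Leg 2: speed unknown; τ_2 = 4.584/γ_2.
Total proper time: 4.773 + τ_2 = 6.548, so τ_2 = 6.548 − 4.773 = 1.775 years.
γ_2 = 4.584/1.775 = 2.582; β = √(1 − 1/γ²) = √0.8500.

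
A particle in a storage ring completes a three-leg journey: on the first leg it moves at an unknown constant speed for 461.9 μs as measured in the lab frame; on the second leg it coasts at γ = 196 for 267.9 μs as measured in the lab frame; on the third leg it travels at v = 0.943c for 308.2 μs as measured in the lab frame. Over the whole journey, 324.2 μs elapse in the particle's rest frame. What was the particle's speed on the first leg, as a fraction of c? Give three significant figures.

Leg 1: speed unknown; τ_1 = 461.9/γ_1.
Leg 2: γ = 196; τ_2 = 267.9/196.0 = 1.367 μs.
Leg 3: γ = 1/√(1 − 0.943²) = 1/√0.1108 = 3.005; τ_3 = 308.2/3.005 = 102.6 μs.
Total proper time: τ_1 + 1.367 + 102.6 = 324.2, so τ_1 = 324.2 − 103.9 = 220.3 μs.
γ_1 = 461.9/220.3 = 2.097; β = √(1 − 1/γ²) = √0.7726.

β = 0.879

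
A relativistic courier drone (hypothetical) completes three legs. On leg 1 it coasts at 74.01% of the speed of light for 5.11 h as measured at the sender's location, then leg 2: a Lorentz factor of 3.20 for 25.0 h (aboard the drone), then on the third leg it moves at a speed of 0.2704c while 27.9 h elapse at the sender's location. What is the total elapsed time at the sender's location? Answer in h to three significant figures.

Δt = 113 h

Leg 1: 5.11 h is already measured at the sender's location.
Leg 2: γ = 3.20; Δt_2 = 3.200 × 25.0 = 80.00 h.
Leg 3: 27.9 h is already measured at the sender's location.
Total: 5.110 + 80.00 + 27.90 h.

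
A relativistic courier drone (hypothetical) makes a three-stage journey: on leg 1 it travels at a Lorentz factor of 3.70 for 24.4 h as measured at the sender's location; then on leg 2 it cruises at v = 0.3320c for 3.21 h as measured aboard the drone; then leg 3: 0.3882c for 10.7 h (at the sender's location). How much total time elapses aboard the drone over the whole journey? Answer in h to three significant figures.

τ = 19.7 h

Leg 1: γ = 3.70; τ_1 = 24.4/3.700 = 6.595 h.
Leg 2: 3.21 h is already measured aboard the drone.
Leg 3: γ = 1/√(1 − 0.3882²) = 1/√0.8493 = 1.085; τ_3 = 10.7/1.085 = 9.861 h.
Total: 6.595 + 3.210 + 9.861 h.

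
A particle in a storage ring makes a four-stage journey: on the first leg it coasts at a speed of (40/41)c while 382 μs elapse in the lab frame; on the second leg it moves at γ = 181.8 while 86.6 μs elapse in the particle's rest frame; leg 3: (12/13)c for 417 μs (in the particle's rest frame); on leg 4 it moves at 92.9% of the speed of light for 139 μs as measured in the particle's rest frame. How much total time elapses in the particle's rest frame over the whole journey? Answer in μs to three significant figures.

Leg 1: γ = 1/√(1 − (40/41)²) = 41/9 ≈ 4.556; τ_1 = 382/4.556 = 83.85 μs.
Leg 2: 86.6 μs is already measured in the particle's rest frame.
Leg 3: 417 μs is already measured in the particle's rest frame.
Leg 4: 139 μs is already measured in the particle's rest frame.
Total: 83.85 + 86.60 + 417.0 + 139.0 μs.

τ = 726 μs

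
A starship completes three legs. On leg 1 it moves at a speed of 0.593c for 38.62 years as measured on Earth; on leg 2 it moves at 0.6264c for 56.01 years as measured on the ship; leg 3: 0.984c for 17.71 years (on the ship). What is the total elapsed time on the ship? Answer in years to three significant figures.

τ = 105 years

Leg 1: γ = 1/√(1 − 0.593²) = 1/√0.6484 = 1.242; τ_1 = 38.62/1.242 = 31.10 years.
Leg 2: 56.01 years is already measured on the ship.
Leg 3: 17.71 years is already measured on the ship.
Total: 31.10 + 56.01 + 17.71 years.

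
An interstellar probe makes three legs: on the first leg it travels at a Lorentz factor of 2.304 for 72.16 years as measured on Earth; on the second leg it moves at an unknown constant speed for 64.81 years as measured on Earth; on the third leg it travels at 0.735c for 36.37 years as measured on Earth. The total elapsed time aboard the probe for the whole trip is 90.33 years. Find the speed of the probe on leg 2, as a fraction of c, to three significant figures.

β = 0.848

Leg 1: γ = 2.304; τ_1 = 72.16/2.304 = 31.32 years.
Leg 2: speed unknown; τ_2 = 64.81/γ_2.
Leg 3: γ = 1/√(1 − 0.735²) = 1/√0.4598 = 1.475; τ_3 = 36.37/1.475 = 24.66 years.
Total proper time: 31.32 + τ_2 + 24.66 = 90.33, so τ_2 = 90.33 − 55.98 = 34.35 years.
γ_2 = 64.81/34.35 = 1.887; β = √(1 − 1/γ²) = √0.7191.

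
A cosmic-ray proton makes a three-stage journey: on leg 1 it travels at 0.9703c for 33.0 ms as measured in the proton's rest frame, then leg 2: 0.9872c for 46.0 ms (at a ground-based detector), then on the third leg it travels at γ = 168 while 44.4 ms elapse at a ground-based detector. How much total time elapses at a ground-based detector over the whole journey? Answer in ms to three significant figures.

Δt = 227 ms

Leg 1: γ = 1/√(1 − 0.9703²) = 1/√0.05852 = 4.134; Δt_1 = 4.134 × 33.0 = 136.4 ms.
Leg 2: 46.0 ms is already measured at a ground-based detector.
Leg 3: 44.4 ms is already measured at a ground-based detector.
Total: 136.4 + 46.00 + 44.40 ms.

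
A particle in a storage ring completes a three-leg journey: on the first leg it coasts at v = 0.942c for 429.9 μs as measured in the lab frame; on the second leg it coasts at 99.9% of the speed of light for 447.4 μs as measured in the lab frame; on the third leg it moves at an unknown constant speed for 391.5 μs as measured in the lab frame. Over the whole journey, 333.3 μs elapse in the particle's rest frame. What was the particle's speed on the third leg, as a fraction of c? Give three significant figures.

Leg 1: γ = 1/√(1 − 0.942²) = 1/√0.1126 = 2.980; τ_1 = 429.9/2.980 = 144.3 μs.
Leg 2: β = 0.999; γ = 1/√(1 − 0.999²) = 1/√0.001999 = 22.37; τ_2 = 447.4/22.37 = 20.00 μs.
Leg 3: speed unknown; τ_3 = 391.5/γ_3.
Total proper time: 144.3 + 20.00 + τ_3 = 333.3, so τ_3 = 333.3 − 164.3 = 169.0 μs.
γ_3 = 391.5/169.0 = 2.316; β = √(1 − 1/γ²) = √0.8136.

β = 0.902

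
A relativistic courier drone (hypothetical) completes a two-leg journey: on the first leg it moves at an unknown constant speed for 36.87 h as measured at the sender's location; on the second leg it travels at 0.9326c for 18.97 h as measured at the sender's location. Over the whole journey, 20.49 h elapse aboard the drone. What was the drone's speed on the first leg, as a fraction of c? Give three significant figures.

β = 0.929

Leg 1: speed unknown; τ_1 = 36.87/γ_1.
Leg 2: γ = 1/√(1 − 0.9326²) = 1/√0.1303 = 2.771; τ_2 = 18.97/2.771 = 6.846 h.
Total proper time: τ_1 + 6.846 = 20.49, so τ_1 = 20.49 − 6.846 = 13.64 h.
γ_1 = 36.87/13.64 = 2.702; β = √(1 − 1/γ²) = √0.8631.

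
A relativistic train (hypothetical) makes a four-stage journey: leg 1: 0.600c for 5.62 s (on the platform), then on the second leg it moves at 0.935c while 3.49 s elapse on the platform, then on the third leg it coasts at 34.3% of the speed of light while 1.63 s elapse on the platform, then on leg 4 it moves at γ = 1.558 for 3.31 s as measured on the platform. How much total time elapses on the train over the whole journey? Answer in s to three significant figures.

τ = 9.39 s

Leg 1: γ = 1/√(1 − 0.600²) = 5/4 = 1.250; τ_1 = 5.62/1.250 = 4.496 s.
Leg 2: γ = 1/√(1 − 0.935²) = 1/√0.1258 = 2.820; τ_2 = 3.49/2.820 = 1.238 s.
Leg 3: β = 0.343; γ = 1/√(1 − 0.343²) = 1/√0.8824 = 1.065; τ_3 = 1.63/1.065 = 1.531 s.
Leg 4: γ = 1.558; τ_4 = 3.31/1.558 = 2.125 s.
Total: 4.496 + 1.238 + 1.531 + 2.125 s.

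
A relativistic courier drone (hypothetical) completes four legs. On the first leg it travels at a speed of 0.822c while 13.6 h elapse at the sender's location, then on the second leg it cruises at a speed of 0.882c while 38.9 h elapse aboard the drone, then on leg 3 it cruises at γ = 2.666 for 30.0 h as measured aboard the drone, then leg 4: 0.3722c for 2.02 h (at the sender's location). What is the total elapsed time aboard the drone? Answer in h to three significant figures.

τ = 78.5 h

Leg 1: γ = 1/√(1 − 0.822²) = 1/√0.3243 = 1.756; τ_1 = 13.6/1.756 = 7.745 h.
Leg 2: 38.9 h is already measured aboard the drone.
Leg 3: 30.0 h is already measured aboard the drone.
Leg 4: γ = 1/√(1 − 0.3722²) = 1/√0.8615 = 1.077; τ_4 = 2.02/1.077 = 1.875 h.
Total: 7.745 + 38.90 + 30.00 + 1.875 h.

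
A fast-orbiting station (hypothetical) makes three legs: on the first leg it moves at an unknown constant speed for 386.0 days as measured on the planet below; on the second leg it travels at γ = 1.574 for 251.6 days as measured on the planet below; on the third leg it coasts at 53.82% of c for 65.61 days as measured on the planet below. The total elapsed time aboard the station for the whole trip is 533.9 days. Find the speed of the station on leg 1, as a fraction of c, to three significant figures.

Leg 1: speed unknown; τ_1 = 386.0/γ_1.
Leg 2: γ = 1.574; τ_2 = 251.6/1.574 = 159.8 days.
Leg 3: β = 0.5382; γ = 1/√(1 − 0.5382²) = 1/√0.7103 = 1.186; τ_3 = 65.61/1.186 = 55.30 days.
Total proper time: τ_1 + 159.8 + 55.30 = 533.9, so τ_1 = 533.9 − 215.1 = 318.8 days.
γ_1 = 386.0/318.8 = 1.211; β = √(1 − 1/γ²) = √0.3181.

β = 0.564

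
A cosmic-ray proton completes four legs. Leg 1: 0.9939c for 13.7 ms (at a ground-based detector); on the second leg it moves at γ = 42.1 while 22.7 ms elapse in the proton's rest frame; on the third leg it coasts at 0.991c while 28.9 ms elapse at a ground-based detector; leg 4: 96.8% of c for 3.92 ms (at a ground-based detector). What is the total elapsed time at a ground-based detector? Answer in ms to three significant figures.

Leg 1: 13.7 ms is already measured at a ground-based detector.
Leg 2: γ = 42.1; Δt_2 = 42.10 × 22.7 = 955.7 ms.
Leg 3: 28.9 ms is already measured at a ground-based detector.
Leg 4: 3.92 ms is already measured at a ground-based detector.
Total: 13.70 + 955.7 + 28.90 + 3.920 ms.

Δt = 1000 ms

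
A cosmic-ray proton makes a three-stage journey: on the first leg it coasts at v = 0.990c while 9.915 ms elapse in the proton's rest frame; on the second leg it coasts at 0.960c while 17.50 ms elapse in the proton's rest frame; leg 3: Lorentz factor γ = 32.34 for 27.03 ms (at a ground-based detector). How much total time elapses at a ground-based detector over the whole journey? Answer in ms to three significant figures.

Leg 1: γ = 1/√(1 − 0.990²) = 1/√0.01990 = 7.089; Δt_1 = 7.089 × 9.915 = 70.29 ms.
Leg 2: γ = 1/√(1 − 0.960²) = 25/7 ≈ 3.571; Δt_2 = 3.571 × 17.50 = 62.50 ms.
Leg 3: 27.03 ms is already measured at a ground-based detector.
Total: 70.29 + 62.50 + 27.03 ms.

Δt = 160 ms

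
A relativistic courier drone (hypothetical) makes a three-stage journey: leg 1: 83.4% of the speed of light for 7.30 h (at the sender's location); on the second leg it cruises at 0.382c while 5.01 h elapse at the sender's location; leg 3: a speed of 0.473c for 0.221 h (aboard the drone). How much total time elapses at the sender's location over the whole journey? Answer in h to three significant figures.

Leg 1: 7.30 h is already measured at the sender's location.
Leg 2: 5.01 h is already measured at the sender's location.
Leg 3: γ = 1/√(1 − 0.473²) = 1/√0.7763 = 1.135; Δt_3 = 1.135 × 0.221 = 0.2508 h.
Total: 7.300 + 5.010 + 0.2508 h.

Δt = 12.6 h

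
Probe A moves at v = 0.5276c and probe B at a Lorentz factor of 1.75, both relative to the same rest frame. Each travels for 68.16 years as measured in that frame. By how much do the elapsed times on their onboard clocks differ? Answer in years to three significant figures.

A: γ = 1/√(1 − 0.5276²) = 1/√0.7216 = 1.177; τ_A = 68.16/1.177 = 57.90 years.
B: γ = 1.75; τ_B = 68.16/1.750 = 38.95 years.

|τ_A − τ_B| = 19.0 years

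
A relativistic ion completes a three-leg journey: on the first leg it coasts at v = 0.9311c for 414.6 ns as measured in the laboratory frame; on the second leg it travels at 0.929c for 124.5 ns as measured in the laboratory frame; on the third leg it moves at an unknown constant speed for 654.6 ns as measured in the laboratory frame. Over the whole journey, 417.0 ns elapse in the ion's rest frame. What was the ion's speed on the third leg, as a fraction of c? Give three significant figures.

Leg 1: γ = 1/√(1 − 0.9311²) = 1/√0.1331 = 2.741; τ_1 = 414.6/2.741 = 151.2 ns.
Leg 2: γ = 1/√(1 − 0.929²) = 1/√0.1370 = 2.702; τ_2 = 124.5/2.702 = 46.07 ns.
Leg 3: speed unknown; τ_3 = 654.6/γ_3.
Total proper time: 151.2 + 46.07 + τ_3 = 417.0, so τ_3 = 417.0 − 197.3 = 219.7 ns.
γ_3 = 654.6/219.7 = 2.980; β = √(1 − 1/γ²) = √0.8874.

β = 0.942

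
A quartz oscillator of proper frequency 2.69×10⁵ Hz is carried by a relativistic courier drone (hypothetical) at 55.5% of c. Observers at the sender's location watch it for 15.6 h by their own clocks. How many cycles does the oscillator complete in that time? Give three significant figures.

β = 0.555; γ = 1/√(1 − 0.555²) = 1/√0.6920 = 1.202
During 15.6 h of lab time, the oscillator's proper time advances by τ = Δt/γ = 15.6/1.202 = 12.98 h = 4.672×10⁴ s.
N = f × τ = 2.69×10⁵ × 4.672×10⁴ = 1.257×10¹⁰.

N = 1.26×10¹⁰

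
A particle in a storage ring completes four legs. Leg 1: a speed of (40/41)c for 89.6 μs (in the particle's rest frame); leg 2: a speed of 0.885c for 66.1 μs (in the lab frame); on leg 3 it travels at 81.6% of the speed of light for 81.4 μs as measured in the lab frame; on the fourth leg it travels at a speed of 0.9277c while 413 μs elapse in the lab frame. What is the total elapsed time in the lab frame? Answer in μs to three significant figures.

Δt = 969 μs

Leg 1: γ = 1/√(1 − (40/41)²) = 41/9 ≈ 4.556; Δt_1 = 4.556 × 89.6 = 408.2 μs.
Leg 2: 66.1 μs is already measured in the lab frame.
Leg 3: 81.4 μs is already measured in the lab frame.
Leg 4: 413 μs is already measured in the lab frame.
Total: 408.2 + 66.10 + 81.40 + 413.0 μs.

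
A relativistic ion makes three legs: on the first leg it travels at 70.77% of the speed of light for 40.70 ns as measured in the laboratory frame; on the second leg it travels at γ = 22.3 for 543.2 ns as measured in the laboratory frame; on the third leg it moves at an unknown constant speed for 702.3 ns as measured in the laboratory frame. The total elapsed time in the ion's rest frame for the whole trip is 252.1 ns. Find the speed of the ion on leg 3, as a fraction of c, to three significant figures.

Leg 1: β = 0.7077; γ = 1/√(1 − 0.7077²) = 1/√0.4992 = 1.415; τ_1 = 40.70/1.415 = 28.76 ns.
Leg 2: γ = 22.3; τ_2 = 543.2/22.30 = 24.36 ns.
Leg 3: speed unknown; τ_3 = 702.3/γ_3.
Total proper time: 28.76 + 24.36 + τ_3 = 252.1, so τ_3 = 252.1 − 53.11 = 199.0 ns.
γ_3 = 702.3/199.0 = 3.529; β = √(1 − 1/γ²) = √0.9197.

β = 0.959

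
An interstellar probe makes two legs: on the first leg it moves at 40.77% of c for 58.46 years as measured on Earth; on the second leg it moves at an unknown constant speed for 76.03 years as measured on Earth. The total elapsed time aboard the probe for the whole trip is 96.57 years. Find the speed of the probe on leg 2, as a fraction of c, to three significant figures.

β = 0.823

Leg 1: β = 0.4077; γ = 1/√(1 − 0.4077²) = 1/√0.8338 = 1.095; τ_1 = 58.46/1.095 = 53.38 years.
Leg 2: speed unknown; τ_2 = 76.03/γ_2.
Total proper time: 53.38 + τ_2 = 96.57, so τ_2 = 96.57 − 53.38 = 43.19 years.
γ_2 = 76.03/43.19 = 1.760; β = √(1 − 1/γ²) = √0.6773.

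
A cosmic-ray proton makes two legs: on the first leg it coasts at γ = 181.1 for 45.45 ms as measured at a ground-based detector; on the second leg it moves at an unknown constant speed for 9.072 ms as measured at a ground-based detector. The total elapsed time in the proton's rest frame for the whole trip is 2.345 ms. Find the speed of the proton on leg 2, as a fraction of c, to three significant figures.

Leg 1: γ = 181.1; τ_1 = 45.45/181.1 = 0.2510 ms.
Leg 2: speed unknown; τ_2 = 9.072/γ_2.
Total proper time: 0.2510 + τ_2 = 2.345, so τ_2 = 2.345 − 0.2510 = 2.094 ms.
γ_2 = 9.072/2.094 = 4.332; β = √(1 − 1/γ²) = √0.9467.

β = 0.973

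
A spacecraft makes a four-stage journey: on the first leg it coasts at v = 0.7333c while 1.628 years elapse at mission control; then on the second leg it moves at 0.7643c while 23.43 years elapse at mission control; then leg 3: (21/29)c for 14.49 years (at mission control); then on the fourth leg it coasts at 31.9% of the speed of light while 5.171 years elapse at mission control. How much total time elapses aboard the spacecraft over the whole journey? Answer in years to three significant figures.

τ = 31.1 years

Leg 1: γ = 1/√(1 − 0.7333²) = 1/√0.4623 = 1.471; τ_1 = 1.628/1.471 = 1.107 years.
Leg 2: γ = 1/√(1 − 0.7643²) = 1/√0.4158 = 1.551; τ_2 = 23.43/1.551 = 15.11 years.
Leg 3: γ = 1/√(1 − (21/29)²) = 29/20 = 1.450; τ_3 = 14.49/1.450 = 9.993 years.
Leg 4: β = 0.319; γ = 1/√(1 − 0.319²) = 1/√0.8982 = 1.055; τ_4 = 5.171/1.055 = 4.901 years.
Total: 1.107 + 15.11 + 9.993 + 4.901 years.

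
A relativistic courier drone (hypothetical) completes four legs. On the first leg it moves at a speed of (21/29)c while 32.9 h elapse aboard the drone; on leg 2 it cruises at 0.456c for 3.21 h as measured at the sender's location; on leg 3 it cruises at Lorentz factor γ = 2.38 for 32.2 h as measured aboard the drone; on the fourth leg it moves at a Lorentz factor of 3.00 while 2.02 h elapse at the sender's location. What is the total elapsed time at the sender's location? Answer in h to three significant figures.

Δt = 130 h

Leg 1: γ = 1/√(1 − (21/29)²) = 29/20 = 1.450; Δt_1 = 1.450 × 32.9 = 47.71 h.
Leg 2: 3.21 h is already measured at the sender's location.
Leg 3: γ = 2.38; Δt_3 = 2.380 × 32.2 = 76.64 h.
Leg 4: 2.02 h is already measured at the sender's location.
Total: 47.71 + 3.210 + 76.64 + 2.020 h.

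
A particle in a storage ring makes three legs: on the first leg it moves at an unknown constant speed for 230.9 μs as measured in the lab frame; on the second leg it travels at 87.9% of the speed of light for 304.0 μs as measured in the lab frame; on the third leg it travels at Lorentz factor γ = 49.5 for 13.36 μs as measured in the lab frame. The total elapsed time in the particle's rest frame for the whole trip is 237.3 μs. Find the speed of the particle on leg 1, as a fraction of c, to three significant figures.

β = 0.917

Leg 1: speed unknown; τ_1 = 230.9/γ_1.
Leg 2: β = 0.879; γ = 1/√(1 − 0.879²) = 1/√0.2274 = 2.097; τ_2 = 304.0/2.097 = 145.0 μs.
Leg 3: γ = 49.5; τ_3 = 13.36/49.50 = 0.2699 μs.
Total proper time: τ_1 + 145.0 + 0.2699 = 237.3, so τ_1 = 237.3 − 145.2 = 92.08 μs.
γ_1 = 230.9/92.08 = 2.508; β = √(1 − 1/γ²) = √0.8410.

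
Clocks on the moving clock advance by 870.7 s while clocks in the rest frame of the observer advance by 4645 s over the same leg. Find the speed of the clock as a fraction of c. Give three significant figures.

β = 0.982

The proper time is measured on the moving clock (both events occur at the clock's location); Δt is measured in the rest frame of the observer. γ = Δt/τ = 4645/870.7 = 5.335.
β = √(1 − 1/γ²) = √(1 − 0.03514) = √0.9649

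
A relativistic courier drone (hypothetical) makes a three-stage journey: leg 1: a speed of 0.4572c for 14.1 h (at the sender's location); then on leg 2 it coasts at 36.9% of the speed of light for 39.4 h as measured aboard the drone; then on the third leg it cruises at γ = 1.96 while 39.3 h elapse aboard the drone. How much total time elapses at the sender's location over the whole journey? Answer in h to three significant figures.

Leg 1: 14.1 h is already measured at the sender's location.
Leg 2: β = 0.369; γ = 1/√(1 − 0.369²) = 1/√0.8638 = 1.076; Δt_2 = 1.076 × 39.4 = 42.39 h.
Leg 3: γ = 1.96; Δt_3 = 1.960 × 39.3 = 77.03 h.
Total: 14.10 + 42.39 + 77.03 h.

Δt = 134 h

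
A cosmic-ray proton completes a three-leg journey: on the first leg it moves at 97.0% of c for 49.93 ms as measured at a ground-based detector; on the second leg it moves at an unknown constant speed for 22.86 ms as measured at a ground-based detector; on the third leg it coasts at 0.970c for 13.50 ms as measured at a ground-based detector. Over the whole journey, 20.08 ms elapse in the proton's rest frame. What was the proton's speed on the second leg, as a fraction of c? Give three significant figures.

Leg 1: β = 0.970; γ = 1/√(1 − 0.970²) = 1/√0.05910 = 4.113; τ_1 = 49.93/4.113 = 12.14 ms.
Leg 2: speed unknown; τ_2 = 22.86/γ_2.
Leg 3: γ = 1/√(1 − 0.970²) = 1/√0.05910 = 4.113; τ_3 = 13.50/4.113 = 3.282 ms.
Total proper time: 12.14 + τ_2 + 3.282 = 20.08, so τ_2 = 20.08 − 15.42 = 4.660 ms.
γ_2 = 22.86/4.660 = 4.906; β = √(1 − 1/γ²) = √0.9584.

β = 0.979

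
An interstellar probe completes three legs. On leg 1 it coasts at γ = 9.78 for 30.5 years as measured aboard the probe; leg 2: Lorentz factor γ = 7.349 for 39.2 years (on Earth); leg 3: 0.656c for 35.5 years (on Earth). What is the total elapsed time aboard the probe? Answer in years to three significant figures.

Leg 1: 30.5 years is already measured aboard the probe.
Leg 2: γ = 7.349; τ_2 = 39.2/7.349 = 5.334 years.
Leg 3: γ = 1/√(1 − 0.656²) = 1/√0.5697 = 1.325; τ_3 = 35.5/1.325 = 26.79 years.
Total: 30.50 + 5.334 + 26.79 years.

τ = 62.6 years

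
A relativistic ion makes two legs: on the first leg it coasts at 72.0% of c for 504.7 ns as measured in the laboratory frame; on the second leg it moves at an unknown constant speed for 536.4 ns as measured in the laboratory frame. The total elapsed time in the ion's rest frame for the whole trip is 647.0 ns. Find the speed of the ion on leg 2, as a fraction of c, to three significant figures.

β = 0.833

Leg 1: β = 0.720; γ = 1/√(1 − 0.720²) = 1/√0.4816 = 1.441; τ_1 = 504.7/1.441 = 350.2 ns.
Leg 2: speed unknown; τ_2 = 536.4/γ_2.
Total proper time: 350.2 + τ_2 = 647.0, so τ_2 = 647.0 − 350.2 = 296.8 ns.
γ_2 = 536.4/296.8 = 1.808; β = √(1 − 1/γ²) = √0.6939.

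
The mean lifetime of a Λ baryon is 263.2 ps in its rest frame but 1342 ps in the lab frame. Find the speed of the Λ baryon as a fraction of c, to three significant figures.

γ = Δt/τ₀ = 1342/263.2 = 5.099
β = √(1 − 1/γ²) = √(1 − 0.03847) = √0.9615

v = 0.981c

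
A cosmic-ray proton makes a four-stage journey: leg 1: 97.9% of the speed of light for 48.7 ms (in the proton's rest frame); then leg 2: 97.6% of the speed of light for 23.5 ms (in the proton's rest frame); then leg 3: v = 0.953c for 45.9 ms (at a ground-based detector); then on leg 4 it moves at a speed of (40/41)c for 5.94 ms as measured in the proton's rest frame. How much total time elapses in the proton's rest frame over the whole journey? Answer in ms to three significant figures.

τ = 92.0 ms

Leg 1: 48.7 ms is already measured in the proton's rest frame.
Leg 2: 23.5 ms is already measured in the proton's rest frame.
Leg 3: γ = 1/√(1 − 0.953²) = 1/√0.09179 = 3.301; τ_3 = 45.9/3.301 = 13.91 ms.
Leg 4: 5.94 ms is already measured in the proton's rest frame.
Total: 48.70 + 23.50 + 13.91 + 5.940 ms.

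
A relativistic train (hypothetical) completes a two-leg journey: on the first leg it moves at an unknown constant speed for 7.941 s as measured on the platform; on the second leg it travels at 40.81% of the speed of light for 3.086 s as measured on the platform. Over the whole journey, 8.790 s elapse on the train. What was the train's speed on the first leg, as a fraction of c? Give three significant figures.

Leg 1: speed unknown; τ_1 = 7.941/γ_1.
Leg 2: β = 0.4081; γ = 1/√(1 − 0.4081²) = 1/√0.8335 = 1.095; τ_2 = 3.086/1.095 = 2.817 s.
Total proper time: τ_1 + 2.817 = 8.790, so τ_1 = 8.790 − 2.817 = 5.973 s.
γ_1 = 7.941/5.973 = 1.330; β = √(1 − 1/γ²) = √0.4343.

β = 0.659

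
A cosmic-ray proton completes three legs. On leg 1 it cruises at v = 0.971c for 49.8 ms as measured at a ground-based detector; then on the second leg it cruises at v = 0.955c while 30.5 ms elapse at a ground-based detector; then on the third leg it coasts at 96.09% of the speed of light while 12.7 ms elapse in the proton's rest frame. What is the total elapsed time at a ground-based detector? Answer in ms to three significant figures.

Δt = 126 ms

Leg 1: 49.8 ms is already measured at a ground-based detector.
Leg 2: 30.5 ms is already measured at a ground-based detector.
Leg 3: β = 0.9609; γ = 1/√(1 − 0.9609²) = 1/√0.07667 = 3.611; Δt_3 = 3.611 × 12.7 = 45.87 ms.
Total: 49.80 + 30.50 + 45.87 ms.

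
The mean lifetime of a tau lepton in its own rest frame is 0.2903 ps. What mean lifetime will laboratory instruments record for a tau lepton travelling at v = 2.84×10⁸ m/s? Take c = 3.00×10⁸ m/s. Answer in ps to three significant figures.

β = 2.84×10⁸/3.00×10⁸ = 0.9467; γ = 1/√(1 − 0.9467²) = 3.104
The rest-frame lifetime is the proper time; the lab measures the dilated interval Δt = γτ₀ = 3.104 × 0.2903 ps.

Δt = 0.901 ps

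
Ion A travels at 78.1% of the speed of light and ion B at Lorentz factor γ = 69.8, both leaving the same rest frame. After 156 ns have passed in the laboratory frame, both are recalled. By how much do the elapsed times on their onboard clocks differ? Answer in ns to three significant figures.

A: β = 0.781; γ = 1/√(1 − 0.781²) = 1/√0.3900 = 1.601; τ_A = 156/1.601 = 97.43 ns.
B: γ = 69.8; τ_B = 156/69.80 = 2.235 ns.

|τ_A − τ_B| = 95.2 ns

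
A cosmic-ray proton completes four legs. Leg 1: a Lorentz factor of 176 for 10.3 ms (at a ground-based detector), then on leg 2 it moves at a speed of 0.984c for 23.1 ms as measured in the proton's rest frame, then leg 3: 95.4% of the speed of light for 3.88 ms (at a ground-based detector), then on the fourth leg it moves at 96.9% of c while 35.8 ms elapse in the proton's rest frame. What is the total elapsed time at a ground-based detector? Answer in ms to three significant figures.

Δt = 289 ms

Leg 1: 10.3 ms is already measured at a ground-based detector.
Leg 2: γ = 1/√(1 − 0.984²) = 1/√0.03174 = 5.613; Δt_2 = 5.613 × 23.1 = 129.7 ms.
Leg 3: 3.88 ms is already measured at a ground-based detector.
Leg 4: β = 0.969; γ = 1/√(1 − 0.969²) = 1/√0.06104 = 4.048; Δt_4 = 4.048 × 35.8 = 144.9 ms.
Total: 10.30 + 129.7 + 3.880 + 144.9 ms.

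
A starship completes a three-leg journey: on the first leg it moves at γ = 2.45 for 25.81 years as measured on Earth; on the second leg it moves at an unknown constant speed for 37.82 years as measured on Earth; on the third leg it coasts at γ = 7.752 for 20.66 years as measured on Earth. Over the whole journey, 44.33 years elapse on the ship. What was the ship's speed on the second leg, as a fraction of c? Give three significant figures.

β = 0.568

Leg 1: γ = 2.45; τ_1 = 25.81/2.450 = 10.53 years.
Leg 2: speed unknown; τ_2 = 37.82/γ_2.
Leg 3: γ = 7.752; τ_3 = 20.66/7.752 = 2.665 years.
Total proper time: 10.53 + τ_2 + 2.665 = 44.33, so τ_2 = 44.33 − 13.20 = 31.13 years.
γ_2 = 37.82/31.13 = 1.215; β = √(1 − 1/γ²) = √0.3225.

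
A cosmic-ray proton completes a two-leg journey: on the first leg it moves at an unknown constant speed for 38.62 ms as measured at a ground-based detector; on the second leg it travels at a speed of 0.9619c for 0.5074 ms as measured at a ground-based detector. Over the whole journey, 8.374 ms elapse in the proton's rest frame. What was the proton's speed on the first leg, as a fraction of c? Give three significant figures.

Leg 1: speed unknown; τ_1 = 38.62/γ_1.
Leg 2: γ = 1/√(1 − 0.9619²) = 1/√0.07475 = 3.658; τ_2 = 0.5074/3.658 = 0.1387 ms.
Total proper time: τ_1 + 0.1387 = 8.374, so τ_1 = 8.374 − 0.1387 = 8.235 ms.
γ_1 = 38.62/8.235 = 4.690; β = √(1 − 1/γ²) = √0.9545.

β = 0.977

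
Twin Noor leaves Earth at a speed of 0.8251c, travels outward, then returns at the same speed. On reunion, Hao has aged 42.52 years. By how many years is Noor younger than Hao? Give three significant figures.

Δt − τ = 18.5 years

γ = 1/√(1 − 0.8251²) = 1/√0.3192 = 1.770
Noor's elapsed proper time: τ = 42.52/1.770 = 24.02 years.
Age gap = Δt − τ = 42.52 − 24.02 years.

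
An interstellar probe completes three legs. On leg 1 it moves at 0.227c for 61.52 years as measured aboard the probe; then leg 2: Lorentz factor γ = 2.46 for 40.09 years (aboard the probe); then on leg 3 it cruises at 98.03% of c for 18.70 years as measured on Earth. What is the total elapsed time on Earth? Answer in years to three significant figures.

Δt = 180 years

Leg 1: γ = 1/√(1 − 0.227²) = 1/√0.9485 = 1.027; Δt_1 = 1.027 × 61.52 = 63.17 years.
Leg 2: γ = 2.46; Δt_2 = 2.460 × 40.09 = 98.62 years.
Leg 3: 18.70 years is already measured on Earth.
Total: 63.17 + 98.62 + 18.70 years.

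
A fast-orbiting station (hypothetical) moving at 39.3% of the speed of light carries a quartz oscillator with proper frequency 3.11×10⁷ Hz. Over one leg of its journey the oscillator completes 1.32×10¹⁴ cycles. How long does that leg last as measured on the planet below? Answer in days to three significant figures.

β = 0.393; γ = 1/√(1 − 0.393²) = 1/√0.8456 = 1.088
Proper time for N cycles: τ = N/f = 1.32×10¹⁴/(3.11×10⁷) = 4.244×10⁶ s = 49.12 days.
Lab-frame duration Δt = γτ = 1.088 × 49.12 = 53.42 days.

Δt = 53.4 days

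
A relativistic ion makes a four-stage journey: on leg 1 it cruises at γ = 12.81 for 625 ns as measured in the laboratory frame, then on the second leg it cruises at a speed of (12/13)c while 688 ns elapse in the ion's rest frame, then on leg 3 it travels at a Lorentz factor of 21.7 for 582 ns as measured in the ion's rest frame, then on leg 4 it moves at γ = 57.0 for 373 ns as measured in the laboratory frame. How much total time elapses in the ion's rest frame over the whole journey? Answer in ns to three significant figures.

Leg 1: γ = 12.81; τ_1 = 625/12.81 = 48.79 ns.
Leg 2: 688 ns is already measured in the ion's rest frame.
Leg 3: 582 ns is already measured in the ion's rest frame.
Leg 4: γ = 57.0; τ_4 = 373/57.00 = 6.544 ns.
Total: 48.79 + 688.0 + 582.0 + 6.544 ns.

τ = 1330 ns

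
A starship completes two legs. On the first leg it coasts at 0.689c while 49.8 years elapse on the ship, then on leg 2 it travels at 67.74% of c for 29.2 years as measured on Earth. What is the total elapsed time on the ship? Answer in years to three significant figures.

Leg 1: 49.8 years is already measured on the ship.
Leg 2: β = 0.6774; γ = 1/√(1 − 0.6774²) = 1/√0.5411 = 1.359; τ_2 = 29.2/1.359 = 21.48 years.
Total: 49.80 + 21.48 years.

τ = 71.3 years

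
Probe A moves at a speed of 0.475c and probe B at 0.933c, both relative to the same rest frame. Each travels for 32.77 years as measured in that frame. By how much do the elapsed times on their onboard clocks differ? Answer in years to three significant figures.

A: γ = 1/√(1 − 0.475²) = 1/√0.7744 = 1.136; τ_A = 32.77/1.136 = 28.84 years.
B: γ = 1/√(1 − 0.933²) = 1/√0.1295 = 2.779; τ_B = 32.77/2.779 = 11.79 years.

|τ_A − τ_B| = 17.0 years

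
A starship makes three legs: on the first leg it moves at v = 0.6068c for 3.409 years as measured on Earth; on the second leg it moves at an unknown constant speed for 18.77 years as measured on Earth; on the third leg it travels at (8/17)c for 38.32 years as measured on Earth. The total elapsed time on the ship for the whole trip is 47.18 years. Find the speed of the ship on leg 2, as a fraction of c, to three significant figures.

Leg 1: γ = 1/√(1 − 0.6068²) = 1/√0.6318 = 1.258; τ_1 = 3.409/1.258 = 2.710 years.
Leg 2: speed unknown; τ_2 = 18.77/γ_2.
Leg 3: γ = 1/√(1 − (8/17)²) = 17/15 ≈ 1.133; τ_3 = 38.32/1.133 = 33.81 years.
Total proper time: 2.710 + τ_2 + 33.81 = 47.18, so τ_2 = 47.18 − 36.52 = 10.66 years.
γ_2 = 18.77/10.66 = 1.761; β = √(1 − 1/γ²) = √0.6775.

β = 0.823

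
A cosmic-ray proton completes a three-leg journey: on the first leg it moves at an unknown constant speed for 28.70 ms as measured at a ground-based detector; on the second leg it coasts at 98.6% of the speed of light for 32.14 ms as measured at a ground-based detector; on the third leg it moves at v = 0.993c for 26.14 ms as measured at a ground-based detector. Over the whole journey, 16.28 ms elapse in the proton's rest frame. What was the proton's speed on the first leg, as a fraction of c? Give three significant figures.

Leg 1: speed unknown; τ_1 = 28.70/γ_1.
Leg 2: β = 0.986; γ = 1/√(1 − 0.986²) = 1/√0.02780 = 5.997; τ_2 = 32.14/5.997 = 5.359 ms.
Leg 3: γ = 1/√(1 − 0.993²) = 1/√0.01395 = 8.466; τ_3 = 26.14/8.466 = 3.088 ms.
Total proper time: τ_1 + 5.359 + 3.088 = 16.28, so τ_1 = 16.28 − 8.447 = 7.833 ms.
γ_1 = 28.70/7.833 = 3.664; β = √(1 − 1/γ²) = √0.9255.

β = 0.962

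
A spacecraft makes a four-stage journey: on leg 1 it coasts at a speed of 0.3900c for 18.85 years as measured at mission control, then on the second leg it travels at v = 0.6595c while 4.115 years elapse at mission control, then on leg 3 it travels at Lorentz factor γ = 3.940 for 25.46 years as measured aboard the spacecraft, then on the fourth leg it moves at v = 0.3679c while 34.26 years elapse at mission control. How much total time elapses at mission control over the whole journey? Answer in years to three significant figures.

Δt = 158 years

Leg 1: 18.85 years is already measured at mission control.
Leg 2: 4.115 years is already measured at mission control.
Leg 3: γ = 3.940; Δt_3 = 3.940 × 25.46 = 100.3 years.
Leg 4: 34.26 years is already measured at mission control.
Total: 18.85 + 4.115 + 100.3 + 34.26 years.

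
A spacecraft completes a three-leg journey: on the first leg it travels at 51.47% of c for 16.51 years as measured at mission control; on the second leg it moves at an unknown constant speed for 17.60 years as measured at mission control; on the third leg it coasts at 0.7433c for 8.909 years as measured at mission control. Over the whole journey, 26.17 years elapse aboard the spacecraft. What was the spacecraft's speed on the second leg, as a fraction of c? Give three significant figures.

β = 0.939

Leg 1: β = 0.5147; γ = 1/√(1 − 0.5147²) = 1/√0.7351 = 1.166; τ_1 = 16.51/1.166 = 14.16 years.
Leg 2: speed unknown; τ_2 = 17.60/γ_2.
Leg 3: γ = 1/√(1 − 0.7433²) = 1/√0.4475 = 1.495; τ_3 = 8.909/1.495 = 5.960 years.
Total proper time: 14.16 + τ_2 + 5.960 = 26.17, so τ_2 = 26.17 − 20.11 = 6.055 years.
γ_2 = 17.60/6.055 = 2.907; β = √(1 − 1/γ²) = √0.8816.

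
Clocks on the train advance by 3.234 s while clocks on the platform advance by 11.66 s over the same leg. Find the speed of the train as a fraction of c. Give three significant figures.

v = 0.961c

The proper time is measured on the train (both events occur at the train's location); Δt is measured on the platform. γ = Δt/τ = 11.66/3.234 = 3.605.
β = √(1 − 1/γ²) = √(1 − 0.07693) = √0.9231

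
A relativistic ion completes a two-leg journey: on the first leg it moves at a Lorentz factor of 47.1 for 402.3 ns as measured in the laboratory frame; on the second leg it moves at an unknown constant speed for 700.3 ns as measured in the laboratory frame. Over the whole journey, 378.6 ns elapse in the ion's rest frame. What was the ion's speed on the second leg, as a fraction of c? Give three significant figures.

β = 0.849

Leg 1: γ = 47.1; τ_1 = 402.3/47.10 = 8.541 ns.
Leg 2: speed unknown; τ_2 = 700.3/γ_2.
Total proper time: 8.541 + τ_2 = 378.6, so τ_2 = 378.6 − 8.541 = 370.1 ns.
γ_2 = 700.3/370.1 = 1.892; β = √(1 − 1/γ²) = √0.7208.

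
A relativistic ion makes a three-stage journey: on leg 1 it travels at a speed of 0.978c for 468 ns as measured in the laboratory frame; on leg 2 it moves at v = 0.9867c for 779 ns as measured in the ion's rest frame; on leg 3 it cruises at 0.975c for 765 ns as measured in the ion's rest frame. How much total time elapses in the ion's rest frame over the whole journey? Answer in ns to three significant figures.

Leg 1: γ = 1/√(1 − 0.978²) = 1/√0.04352 = 4.794; τ_1 = 468/4.794 = 97.63 ns.
Leg 2: 779 ns is already measured in the ion's rest frame.
Leg 3: 765 ns is already measured in the ion's rest frame.
Total: 97.63 + 779.0 + 765.0 ns.

τ = 1640 ns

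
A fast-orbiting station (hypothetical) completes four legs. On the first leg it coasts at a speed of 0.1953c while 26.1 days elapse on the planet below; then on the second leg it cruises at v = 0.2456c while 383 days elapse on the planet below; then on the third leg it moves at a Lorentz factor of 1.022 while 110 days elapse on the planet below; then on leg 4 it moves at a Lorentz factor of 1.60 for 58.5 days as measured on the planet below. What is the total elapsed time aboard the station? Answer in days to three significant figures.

τ = 541 days

Leg 1: γ = 1/√(1 − 0.1953²) = 1/√0.9619 = 1.020; τ_1 = 26.1/1.020 = 25.60 days.
Leg 2: γ = 1/√(1 − 0.2456²) = 1/√0.9397 = 1.032; τ_2 = 383/1.032 = 371.3 days.
Leg 3: γ = 1.022; τ_3 = 110/1.022 = 107.6 days.
Leg 4: γ = 1.60; τ_4 = 58.5/1.600 = 36.56 days.
Total: 25.60 + 371.3 + 107.6 + 36.56 days.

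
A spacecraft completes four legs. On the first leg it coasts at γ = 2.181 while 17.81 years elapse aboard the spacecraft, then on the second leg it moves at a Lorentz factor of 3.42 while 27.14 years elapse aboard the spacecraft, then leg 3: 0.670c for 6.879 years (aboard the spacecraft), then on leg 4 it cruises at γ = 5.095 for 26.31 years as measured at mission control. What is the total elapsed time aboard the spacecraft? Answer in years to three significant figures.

τ = 57.0 years

Leg 1: 17.81 years is already measured aboard the spacecraft.
Leg 2: 27.14 years is already measured aboard the spacecraft.
Leg 3: 6.879 years is already measured aboard the spacecraft.
Leg 4: γ = 5.095; τ_4 = 26.31/5.095 = 5.164 years.
Total: 17.81 + 27.14 + 6.879 + 5.164 years.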